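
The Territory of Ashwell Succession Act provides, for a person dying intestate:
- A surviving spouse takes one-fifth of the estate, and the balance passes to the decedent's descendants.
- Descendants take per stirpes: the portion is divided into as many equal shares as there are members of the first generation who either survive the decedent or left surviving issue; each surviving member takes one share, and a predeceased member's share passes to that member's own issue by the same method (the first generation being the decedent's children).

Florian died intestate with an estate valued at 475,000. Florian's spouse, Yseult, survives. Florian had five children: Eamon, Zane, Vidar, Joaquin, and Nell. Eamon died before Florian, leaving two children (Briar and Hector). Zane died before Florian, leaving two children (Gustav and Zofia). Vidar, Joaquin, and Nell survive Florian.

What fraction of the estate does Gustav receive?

Gustav receives 2/25 of the estate.

Yseult takes one-fifth of 475,000 = 95,000. The remaining 380,000 passes to the descendants.
The descendants' portion (380,000) is divided into 5 shares of 76,000: Vidar, Joaquin, and Nell each take 76,000; Eamon's 76,000 share passes to Eamon's issue; Zane's 76,000 share passes to Zane's issue.
Eamon's share (76,000) is divided into 2 shares of 38,000: Briar and Hector each take 38,000.
Zane's share (76,000) is divided into 2 shares of 38,000: Gustav and Zofia each take 38,000.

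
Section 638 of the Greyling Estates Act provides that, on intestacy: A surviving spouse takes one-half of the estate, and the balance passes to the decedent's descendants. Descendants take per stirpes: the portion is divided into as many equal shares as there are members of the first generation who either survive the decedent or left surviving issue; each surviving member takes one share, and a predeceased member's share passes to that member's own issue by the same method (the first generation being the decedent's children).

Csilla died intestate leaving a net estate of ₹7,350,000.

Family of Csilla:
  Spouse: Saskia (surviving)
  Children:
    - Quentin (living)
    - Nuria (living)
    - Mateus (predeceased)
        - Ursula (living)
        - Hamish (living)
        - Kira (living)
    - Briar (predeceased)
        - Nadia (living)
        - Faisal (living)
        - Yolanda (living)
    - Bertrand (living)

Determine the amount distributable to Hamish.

Hamish receives ₹245,000.

Saskia takes one-half of ₹7,350,000 = ₹3,675,000. The remaining ₹3,675,000 passes to the descendants.
The descendants' portion (₹3,675,000) is divided into 5 shares of ₹735,000: Quentin, Nuria, and Bertrand each take ₹735,000; Mateus's ₹735,000 share passes to Mateus's issue; Briar's ₹735,000 share passes to Briar's issue.
Mateus's share (₹735,000) is divided into 3 shares of ₹245,000: Ursula, Hamish, and Kira each take ₹245,000.
Briar's share (₹735,000) is divided into 3 shares of ₹245,000: Nadia, Faisal, and Yolanda each take ₹245,000.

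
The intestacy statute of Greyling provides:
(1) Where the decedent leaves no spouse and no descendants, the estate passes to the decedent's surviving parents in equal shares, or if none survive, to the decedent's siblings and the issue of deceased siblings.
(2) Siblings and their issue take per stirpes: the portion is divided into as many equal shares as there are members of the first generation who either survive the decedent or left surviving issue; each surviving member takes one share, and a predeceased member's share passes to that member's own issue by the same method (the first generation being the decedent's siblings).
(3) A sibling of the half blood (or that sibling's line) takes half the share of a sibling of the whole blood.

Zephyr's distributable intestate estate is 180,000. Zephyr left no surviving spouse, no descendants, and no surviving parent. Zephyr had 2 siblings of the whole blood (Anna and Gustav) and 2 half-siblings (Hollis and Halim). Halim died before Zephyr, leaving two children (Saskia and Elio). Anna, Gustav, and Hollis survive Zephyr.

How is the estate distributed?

Anna: 60,000; Gustav: 60,000; Hollis: 30,000; Saskia: 15,000; Elio: 15,000

The entire 180,000 passes to the siblings and their issue.
Counting each half-blood sibling's line as half a unit, there are 3 units in 180,000, so one unit is 60,000. Whole-blood lines (Anna and Gustav) take 60,000 each; half-blood lines (Hollis and Halim) take 30,000 each.
Halim's share (30,000) is divided into 2 shares of 15,000: Saskia and Elio each take 15,000.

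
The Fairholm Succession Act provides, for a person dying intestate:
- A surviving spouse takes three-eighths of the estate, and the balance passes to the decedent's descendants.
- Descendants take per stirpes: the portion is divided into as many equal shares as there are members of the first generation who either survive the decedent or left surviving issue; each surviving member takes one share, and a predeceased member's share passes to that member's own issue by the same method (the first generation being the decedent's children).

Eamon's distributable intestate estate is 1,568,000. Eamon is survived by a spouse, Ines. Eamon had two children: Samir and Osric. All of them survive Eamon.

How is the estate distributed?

Ines takes three-eighths of 1,568,000 = 588,000. The remaining 980,000 passes to the descendants.
The descendants' portion (980,000) is divided into 2 shares of 490,000: Samir and Osric each take 490,000.

Ines: 588,000; Samir: 490,000; Osric: 490,000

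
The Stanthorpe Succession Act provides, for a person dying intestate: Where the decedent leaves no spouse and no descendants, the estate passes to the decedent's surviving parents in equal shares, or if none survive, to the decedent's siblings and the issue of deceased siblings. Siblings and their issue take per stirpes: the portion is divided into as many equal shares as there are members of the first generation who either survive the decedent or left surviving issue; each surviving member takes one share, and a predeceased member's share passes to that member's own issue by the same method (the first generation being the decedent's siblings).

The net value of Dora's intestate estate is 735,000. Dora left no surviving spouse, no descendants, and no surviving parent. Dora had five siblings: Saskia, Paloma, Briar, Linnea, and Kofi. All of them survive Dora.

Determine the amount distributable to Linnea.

The entire 735,000 passes to the siblings and their issue.
That amount (735,000) is divided into 5 shares of 147,000: Saskia, Paloma, Briar, Linnea, and Kofi each take 147,000.

Linnea receives 147,000.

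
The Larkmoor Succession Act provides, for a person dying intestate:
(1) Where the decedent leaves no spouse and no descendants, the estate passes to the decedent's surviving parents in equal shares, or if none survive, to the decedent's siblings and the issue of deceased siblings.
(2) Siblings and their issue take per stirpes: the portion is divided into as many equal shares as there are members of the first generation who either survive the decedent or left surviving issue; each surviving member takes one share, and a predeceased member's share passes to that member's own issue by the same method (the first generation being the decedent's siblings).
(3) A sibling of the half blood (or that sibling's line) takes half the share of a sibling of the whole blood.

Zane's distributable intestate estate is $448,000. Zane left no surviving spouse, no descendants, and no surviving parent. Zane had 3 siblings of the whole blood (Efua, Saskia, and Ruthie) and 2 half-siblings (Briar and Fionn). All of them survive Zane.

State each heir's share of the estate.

Efua: $112,000; Saskia: $112,000; Ruthie: $112,000; Briar: $56,000; Fionn: $56,000

The entire $448,000 passes to the siblings and their issue.
Counting each half-blood sibling's line as half a unit, there are 4 units in $448,000, so one unit is $112,000. Whole-blood lines (Efua, Saskia, and Ruthie) take $112,000 each; half-blood lines (Briar and Fionn) take $56,000 each.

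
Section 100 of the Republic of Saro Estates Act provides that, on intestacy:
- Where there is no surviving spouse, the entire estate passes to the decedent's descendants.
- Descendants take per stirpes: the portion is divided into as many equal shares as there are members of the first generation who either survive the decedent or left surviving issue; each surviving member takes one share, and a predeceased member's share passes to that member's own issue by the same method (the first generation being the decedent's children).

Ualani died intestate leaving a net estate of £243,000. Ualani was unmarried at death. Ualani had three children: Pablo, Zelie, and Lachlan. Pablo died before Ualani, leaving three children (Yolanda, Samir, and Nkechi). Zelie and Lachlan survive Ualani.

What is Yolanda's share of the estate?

Yolanda receives £27,000.

The entire £243,000 passes to the descendants.
That amount (£243,000) is divided into 3 shares of £81,000: Zelie and Lachlan each take £81,000; Pablo's £81,000 share passes to Pablo's issue.
Pablo's share (£81,000) is divided into 3 shares of £27,000: Yolanda, Samir, and Nkechi each take £27,000.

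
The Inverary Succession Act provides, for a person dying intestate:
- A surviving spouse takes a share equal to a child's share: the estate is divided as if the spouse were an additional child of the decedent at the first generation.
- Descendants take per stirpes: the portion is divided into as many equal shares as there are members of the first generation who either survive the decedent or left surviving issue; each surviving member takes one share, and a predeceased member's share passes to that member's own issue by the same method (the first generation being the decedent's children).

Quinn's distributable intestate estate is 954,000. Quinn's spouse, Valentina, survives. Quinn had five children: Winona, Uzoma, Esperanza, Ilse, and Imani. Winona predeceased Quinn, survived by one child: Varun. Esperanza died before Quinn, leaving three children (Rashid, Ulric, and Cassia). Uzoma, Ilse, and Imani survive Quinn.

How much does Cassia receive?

Cassia receives 53,000.

The spouse counts as an additional share at the children's level, so there are 6 primary shares of 159,000. Valentina takes one such share (159,000).
The children's combined portion (795,000) is divided into 5 shares of 159,000: Uzoma, Ilse, and Imani each take 159,000; Winona's 159,000 share passes to Winona's issue; Esperanza's 159,000 share passes to Esperanza's issue.
Winona's share (159,000) passes entirely to Varun.
Esperanza's share (159,000) is divided into 3 shares of 53,000: Rashid, Ulric, and Cassia each take 53,000.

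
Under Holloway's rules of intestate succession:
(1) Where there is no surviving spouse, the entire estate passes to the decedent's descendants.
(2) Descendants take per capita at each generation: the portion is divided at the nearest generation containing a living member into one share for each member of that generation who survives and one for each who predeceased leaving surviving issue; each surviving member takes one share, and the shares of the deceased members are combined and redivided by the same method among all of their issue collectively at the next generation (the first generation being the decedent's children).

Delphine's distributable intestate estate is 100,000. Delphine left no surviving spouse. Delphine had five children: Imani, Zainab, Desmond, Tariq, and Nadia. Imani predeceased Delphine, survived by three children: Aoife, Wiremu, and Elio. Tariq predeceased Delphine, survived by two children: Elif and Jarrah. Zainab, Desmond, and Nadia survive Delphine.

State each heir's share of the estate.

Aoife: 8,000; Wiremu: 8,000; Elio: 8,000; Zainab: 20,000; Desmond: 20,000; Elif: 8,000; Jarrah: 8,000; Nadia: 20,000

The entire 100,000 passes to the descendants.
That amount (100,000) is divided at the children's generation into 5 shares of 20,000. Zainab, Desmond, and Nadia each take 20,000. The 2 shares of the deceased (Imani and Tariq) are combined into a pool of 40,000.
That pool (40,000) is divided at the grandchildren's generation equally among Aoife, Wiremu, Elio, Elif, and Jarrah: 8,000 each.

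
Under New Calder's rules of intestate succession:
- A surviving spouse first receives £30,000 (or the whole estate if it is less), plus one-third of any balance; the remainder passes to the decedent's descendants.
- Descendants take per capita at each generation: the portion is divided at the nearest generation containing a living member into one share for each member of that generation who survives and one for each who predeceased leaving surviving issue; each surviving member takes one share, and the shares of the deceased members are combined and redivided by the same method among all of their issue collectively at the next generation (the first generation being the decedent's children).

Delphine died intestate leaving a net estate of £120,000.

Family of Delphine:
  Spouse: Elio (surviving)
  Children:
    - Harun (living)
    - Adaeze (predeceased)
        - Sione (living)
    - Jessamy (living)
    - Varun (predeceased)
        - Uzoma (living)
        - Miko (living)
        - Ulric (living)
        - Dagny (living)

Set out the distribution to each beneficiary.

Elio: £60,000; Harun: £15,000; Sione: £6,000; Jessamy: £15,000; Uzoma: £6,000; Miko: £6,000; Ulric: £6,000; Dagny: £6,000

Elio first takes £30,000, leaving a balance of £90,000. Elio then takes one-third of the balance (£30,000), for a total of £60,000. The remaining £60,000 passes to the descendants.
The descendants' portion (£60,000) is divided at the children's generation into 4 shares of £15,000. Harun and Jessamy each take £15,000. The 2 shares of the deceased (Adaeze and Varun) are combined into a pool of £30,000.
That pool (£30,000) is divided at the grandchildren's generation equally among Sione, Uzoma, Miko, Ulric, and Dagny: £6,000 each.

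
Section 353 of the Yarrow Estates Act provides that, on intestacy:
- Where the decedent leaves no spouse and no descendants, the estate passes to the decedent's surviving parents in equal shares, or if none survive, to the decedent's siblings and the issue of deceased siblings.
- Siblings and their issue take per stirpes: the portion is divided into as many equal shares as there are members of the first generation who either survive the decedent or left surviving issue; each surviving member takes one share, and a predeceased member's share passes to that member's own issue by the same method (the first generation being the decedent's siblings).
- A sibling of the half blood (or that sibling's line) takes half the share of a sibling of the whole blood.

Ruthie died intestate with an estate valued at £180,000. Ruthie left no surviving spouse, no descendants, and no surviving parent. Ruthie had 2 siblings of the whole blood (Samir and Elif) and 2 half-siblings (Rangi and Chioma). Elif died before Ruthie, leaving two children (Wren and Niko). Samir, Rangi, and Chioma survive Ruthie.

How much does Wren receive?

The entire £180,000 passes to the siblings and their issue.
Counting each half-blood sibling's line as half a unit, there are 3 units in £180,000, so one unit is £60,000. Whole-blood lines (Samir and Elif) take £60,000 each; half-blood lines (Rangi and Chioma) take £30,000 each.
Elif's share (£60,000) is divided into 2 shares of £30,000: Wren and Niko each take £30,000.

Wren receives £30,000.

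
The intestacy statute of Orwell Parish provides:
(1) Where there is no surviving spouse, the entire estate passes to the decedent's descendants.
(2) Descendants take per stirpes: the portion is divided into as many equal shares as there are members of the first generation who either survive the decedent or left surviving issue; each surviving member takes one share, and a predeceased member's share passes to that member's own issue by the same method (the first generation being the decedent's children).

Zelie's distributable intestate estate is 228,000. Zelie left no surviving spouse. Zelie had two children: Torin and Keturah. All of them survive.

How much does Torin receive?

The entire 228,000 passes to the descendants.
That amount (228,000) is divided into 2 shares of 114,000: Torin and Keturah each take 114,000.

Torin receives 114,000.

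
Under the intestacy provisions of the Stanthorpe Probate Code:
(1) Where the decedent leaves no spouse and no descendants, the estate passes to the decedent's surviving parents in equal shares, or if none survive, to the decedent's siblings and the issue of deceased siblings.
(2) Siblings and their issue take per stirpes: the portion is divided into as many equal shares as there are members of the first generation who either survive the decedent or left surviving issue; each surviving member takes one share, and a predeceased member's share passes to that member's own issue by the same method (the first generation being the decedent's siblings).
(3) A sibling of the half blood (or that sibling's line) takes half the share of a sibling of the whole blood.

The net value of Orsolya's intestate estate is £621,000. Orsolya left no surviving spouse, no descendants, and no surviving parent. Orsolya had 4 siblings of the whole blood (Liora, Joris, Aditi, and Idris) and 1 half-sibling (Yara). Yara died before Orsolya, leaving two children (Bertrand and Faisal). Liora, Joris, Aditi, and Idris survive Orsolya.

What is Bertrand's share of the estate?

Bertrand receives £34,500.

The entire £621,000 passes to the siblings and their issue.
Counting each half-blood sibling's line as half a unit, there are 9/2 units in £621,000, so one unit is £138,000. Whole-blood lines (Liora, Joris, Aditi, and Idris) take £138,000 each; half-blood lines (Yara) take £69,000 each.
Yara's share (£69,000) is divided into 2 shares of £34,500: Bertrand and Faisal each take £34,500.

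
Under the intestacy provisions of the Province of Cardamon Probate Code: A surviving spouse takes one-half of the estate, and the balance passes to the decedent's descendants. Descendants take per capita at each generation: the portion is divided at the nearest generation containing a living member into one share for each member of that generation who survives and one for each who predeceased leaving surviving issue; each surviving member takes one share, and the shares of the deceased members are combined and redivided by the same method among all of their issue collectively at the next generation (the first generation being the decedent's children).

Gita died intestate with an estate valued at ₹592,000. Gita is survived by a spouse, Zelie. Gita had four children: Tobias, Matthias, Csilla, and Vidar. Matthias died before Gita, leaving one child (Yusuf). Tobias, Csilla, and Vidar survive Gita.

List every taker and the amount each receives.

Zelie takes one-half of ₹592,000 = ₹296,000. The remaining ₹296,000 passes to the descendants.
The descendants' portion (₹296,000) is divided at the children's generation into 4 shares of ₹74,000. Tobias, Csilla, and Vidar each take ₹74,000. The remaining share for the deceased Matthias (₹74,000) is carried to the next generation.
That pool (₹74,000) passes entirely to Yusuf, the sole taker at the grandchildren's generation.

Zelie: ₹296,000; Tobias: ₹74,000; Yusuf: ₹74,000; Csilla: ₹74,000; Vidar: ₹74,000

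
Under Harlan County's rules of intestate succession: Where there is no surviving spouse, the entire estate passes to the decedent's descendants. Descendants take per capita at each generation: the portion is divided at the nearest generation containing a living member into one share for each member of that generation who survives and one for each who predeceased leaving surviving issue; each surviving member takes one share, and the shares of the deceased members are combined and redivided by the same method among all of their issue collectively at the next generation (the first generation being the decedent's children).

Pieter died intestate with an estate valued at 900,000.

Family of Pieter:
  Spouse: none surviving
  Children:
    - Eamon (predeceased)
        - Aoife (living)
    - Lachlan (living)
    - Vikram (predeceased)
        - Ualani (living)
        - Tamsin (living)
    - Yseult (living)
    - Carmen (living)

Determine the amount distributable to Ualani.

Ualani receives 120,000.

The entire 900,000 passes to the descendants.
That amount (900,000) is divided at the children's generation into 5 shares of 180,000. Lachlan, Yseult, and Carmen each take 180,000. The 2 shares of the deceased (Eamon and Vikram) are combined into a pool of 360,000.
That pool (360,000) is divided at the grandchildren's generation equally among Aoife, Ualani, and Tamsin: 120,000 each.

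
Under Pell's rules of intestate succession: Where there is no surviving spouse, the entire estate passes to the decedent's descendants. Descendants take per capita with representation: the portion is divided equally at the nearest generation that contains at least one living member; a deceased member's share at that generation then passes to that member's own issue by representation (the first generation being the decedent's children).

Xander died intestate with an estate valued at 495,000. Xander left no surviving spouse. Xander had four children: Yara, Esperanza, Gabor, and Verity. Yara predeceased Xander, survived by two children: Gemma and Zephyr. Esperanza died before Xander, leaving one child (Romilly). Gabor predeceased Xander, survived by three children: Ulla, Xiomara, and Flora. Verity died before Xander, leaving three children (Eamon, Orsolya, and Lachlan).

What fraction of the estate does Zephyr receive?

Zephyr receives 1/9 of the estate.

The entire 495,000 passes to the descendants.
No child survives, so the initial division is made at the grandchildren's generation.
That amount (495,000) is divided into 9 shares of 55,000: Gemma, Zephyr, Romilly, Ulla, Xiomara, Flora, Eamon, Orsolya, and Lachlan each take 55,000.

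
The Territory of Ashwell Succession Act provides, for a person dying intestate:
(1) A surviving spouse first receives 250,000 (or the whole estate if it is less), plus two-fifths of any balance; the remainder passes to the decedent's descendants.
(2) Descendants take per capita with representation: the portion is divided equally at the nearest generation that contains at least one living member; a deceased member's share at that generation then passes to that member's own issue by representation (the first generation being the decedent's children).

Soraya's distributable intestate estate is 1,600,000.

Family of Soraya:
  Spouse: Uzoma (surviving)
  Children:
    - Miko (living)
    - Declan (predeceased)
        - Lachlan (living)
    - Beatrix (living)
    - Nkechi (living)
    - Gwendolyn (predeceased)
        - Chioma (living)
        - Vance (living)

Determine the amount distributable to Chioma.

Uzoma first takes 250,000, leaving a balance of 1,350,000. Uzoma then takes two-fifths of the balance (540,000), for a total of 790,000. The remaining 810,000 passes to the descendants.
The descendants' portion (810,000) is divided into 5 shares of 162,000: Miko, Beatrix, and Nkechi each take 162,000; Declan's 162,000 share passes to Declan's issue; Gwendolyn's 162,000 share passes to Gwendolyn's issue.
Declan's share (162,000) passes entirely to Lachlan.
Gwendolyn's share (162,000) is divided into 2 shares of 81,000: Chioma and Vance each take 81,000.

Chioma receives 81,000.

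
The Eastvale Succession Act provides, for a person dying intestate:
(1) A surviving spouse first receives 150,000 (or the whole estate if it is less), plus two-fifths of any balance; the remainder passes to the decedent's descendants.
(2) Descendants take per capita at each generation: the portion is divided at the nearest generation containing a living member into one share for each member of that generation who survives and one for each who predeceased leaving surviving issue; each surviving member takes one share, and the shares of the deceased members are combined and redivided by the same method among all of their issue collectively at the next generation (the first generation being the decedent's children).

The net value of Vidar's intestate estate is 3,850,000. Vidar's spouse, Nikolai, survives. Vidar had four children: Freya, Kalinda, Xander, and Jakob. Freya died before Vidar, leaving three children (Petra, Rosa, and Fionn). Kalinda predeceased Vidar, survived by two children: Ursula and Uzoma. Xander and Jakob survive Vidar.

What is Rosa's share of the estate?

Nikolai first takes 150,000, leaving a balance of 3,700,000. Nikolai then takes two-fifths of the balance (1,480,000), for a total of 1,630,000. The remaining 2,220,000 passes to the descendants.
The descendants' portion (2,220,000) is divided at the children's generation into 4 shares of 555,000. Xander and Jakob each take 555,000. The 2 shares of the deceased (Freya and Kalinda) are combined into a pool of 1,110,000.
That pool (1,110,000) is divided at the grandchildren's generation equally among Petra, Rosa, Fionn, Ursula, and Uzoma: 222,000 each.

Rosa receives 222,000.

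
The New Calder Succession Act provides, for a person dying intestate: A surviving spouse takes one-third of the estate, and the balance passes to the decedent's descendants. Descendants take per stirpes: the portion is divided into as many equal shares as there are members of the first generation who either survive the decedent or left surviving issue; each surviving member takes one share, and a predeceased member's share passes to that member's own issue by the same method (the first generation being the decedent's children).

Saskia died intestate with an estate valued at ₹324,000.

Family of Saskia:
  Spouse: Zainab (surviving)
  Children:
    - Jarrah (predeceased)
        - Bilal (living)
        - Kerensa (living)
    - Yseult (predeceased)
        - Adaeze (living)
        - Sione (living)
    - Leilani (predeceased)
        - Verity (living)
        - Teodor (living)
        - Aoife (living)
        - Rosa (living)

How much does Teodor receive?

Zainab takes one-third of ₹324,000 = ₹108,000. The remaining ₹216,000 passes to the descendants.
The descendants' portion (₹216,000) is divided into 3 shares of ₹72,000: Jarrah's ₹72,000 share passes to Jarrah's issue; Yseult's ₹72,000 share passes to Yseult's issue; Leilani's ₹72,000 share passes to Leilani's issue.
Jarrah's share (₹72,000) is divided into 2 shares of ₹36,000: Bilal and Kerensa each take ₹36,000.
Yseult's share (₹72,000) is divided into 2 shares of ₹36,000: Adaeze and Sione each take ₹36,000.
Leilani's share (₹72,000) is divided into 4 shares of ₹18,000: Verity, Teodor, Aoife, and Rosa each take ₹18,000.

Teodor receives ₹18,000.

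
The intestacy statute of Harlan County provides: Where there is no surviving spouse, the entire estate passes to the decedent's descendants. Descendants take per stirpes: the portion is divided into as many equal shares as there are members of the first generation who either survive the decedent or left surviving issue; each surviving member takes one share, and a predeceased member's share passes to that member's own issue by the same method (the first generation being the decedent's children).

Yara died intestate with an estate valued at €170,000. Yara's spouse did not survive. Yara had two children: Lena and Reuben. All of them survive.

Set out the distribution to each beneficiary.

The entire €170,000 passes to the descendants.
That amount (€170,000) is divided into 2 shares of €85,000: Lena and Reuben each take €85,000.

Lena: €85,000; Reuben: €85,000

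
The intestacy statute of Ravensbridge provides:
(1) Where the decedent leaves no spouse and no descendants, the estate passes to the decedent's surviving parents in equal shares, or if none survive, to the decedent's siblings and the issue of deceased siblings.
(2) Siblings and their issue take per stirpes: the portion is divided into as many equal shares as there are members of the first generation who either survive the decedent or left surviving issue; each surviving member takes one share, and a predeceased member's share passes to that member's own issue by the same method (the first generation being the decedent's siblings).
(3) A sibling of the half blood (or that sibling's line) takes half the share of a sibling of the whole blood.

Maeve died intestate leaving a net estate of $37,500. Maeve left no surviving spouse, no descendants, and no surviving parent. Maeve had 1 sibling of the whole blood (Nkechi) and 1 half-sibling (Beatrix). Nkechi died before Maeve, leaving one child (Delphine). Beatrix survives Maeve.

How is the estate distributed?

Delphine: $25,000; Beatrix: $12,500

The entire $37,500 passes to the siblings and their issue.
Counting each half-blood sibling's line as half a unit, there are 3/2 units in $37,500, so one unit is $25,000. Whole-blood lines (Nkechi) take $25,000 each; half-blood lines (Beatrix) take $12,500 each.
Nkechi's share ($25,000) passes entirely to Delphine.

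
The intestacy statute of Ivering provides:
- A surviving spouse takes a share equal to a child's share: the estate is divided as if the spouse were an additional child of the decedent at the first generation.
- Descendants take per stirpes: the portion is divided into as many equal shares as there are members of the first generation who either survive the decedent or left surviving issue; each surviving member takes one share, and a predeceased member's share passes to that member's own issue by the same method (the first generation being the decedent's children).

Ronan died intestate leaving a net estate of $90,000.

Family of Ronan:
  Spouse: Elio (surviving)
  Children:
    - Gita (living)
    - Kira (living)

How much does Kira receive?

The spouse counts as an additional share at the children's level, so there are 3 primary shares of $30,000. Elio takes one such share ($30,000).
The children's combined portion ($60,000) is divided into 2 shares of $30,000: Gita and Kira each take $30,000.

Kira receives $30,000.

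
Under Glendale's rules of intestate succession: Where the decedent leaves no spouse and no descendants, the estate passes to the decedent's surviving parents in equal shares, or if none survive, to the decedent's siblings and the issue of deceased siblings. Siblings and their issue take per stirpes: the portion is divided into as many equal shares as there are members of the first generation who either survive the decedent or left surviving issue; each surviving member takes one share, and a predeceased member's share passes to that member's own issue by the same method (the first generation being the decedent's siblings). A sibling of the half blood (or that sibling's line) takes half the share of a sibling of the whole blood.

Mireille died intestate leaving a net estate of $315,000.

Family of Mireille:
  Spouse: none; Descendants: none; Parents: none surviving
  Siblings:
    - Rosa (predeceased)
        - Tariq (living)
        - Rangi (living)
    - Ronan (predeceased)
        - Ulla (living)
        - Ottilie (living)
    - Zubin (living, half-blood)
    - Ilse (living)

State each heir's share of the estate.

Tariq: $45,000; Rangi: $45,000; Ulla: $45,000; Ottilie: $45,000; Zubin: $45,000; Ilse: $90,000

The entire $315,000 passes to the siblings and their issue.
Counting each half-blood sibling's line as half a unit, there are 7/2 units in $315,000, so one unit is $90,000. Whole-blood lines (Rosa, Ronan, and Ilse) take $90,000 each; half-blood lines (Zubin) take $45,000 each.
Rosa's share ($90,000) is divided into 2 shares of $45,000: Tariq and Rangi each take $45,000.
Ronan's share ($90,000) is divided into 2 shares of $45,000: Ulla and Ottilie each take $45,000.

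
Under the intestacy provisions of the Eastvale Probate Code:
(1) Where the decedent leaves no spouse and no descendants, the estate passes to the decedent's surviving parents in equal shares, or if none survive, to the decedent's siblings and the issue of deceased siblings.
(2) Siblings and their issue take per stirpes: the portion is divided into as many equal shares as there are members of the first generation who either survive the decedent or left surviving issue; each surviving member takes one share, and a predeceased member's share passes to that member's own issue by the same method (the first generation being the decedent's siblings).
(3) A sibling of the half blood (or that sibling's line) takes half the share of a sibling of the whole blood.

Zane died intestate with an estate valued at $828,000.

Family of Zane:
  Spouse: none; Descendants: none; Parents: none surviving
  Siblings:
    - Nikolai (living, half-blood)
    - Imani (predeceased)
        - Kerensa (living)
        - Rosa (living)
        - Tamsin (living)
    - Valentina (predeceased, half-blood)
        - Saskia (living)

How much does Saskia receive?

The entire $828,000 passes to the siblings and their issue.
Counting each half-blood sibling's line as half a unit, there are 2 units in $828,000, so one unit is $414,000. Whole-blood lines (Imani) take $414,000 each; half-blood lines (Nikolai and Valentina) take $207,000 each.
Imani's share ($414,000) is divided into 3 shares of $138,000: Kerensa, Rosa, and Tamsin each take $138,000.
Valentina's share ($207,000) passes entirely to Saskia.

Saskia receives $207,000.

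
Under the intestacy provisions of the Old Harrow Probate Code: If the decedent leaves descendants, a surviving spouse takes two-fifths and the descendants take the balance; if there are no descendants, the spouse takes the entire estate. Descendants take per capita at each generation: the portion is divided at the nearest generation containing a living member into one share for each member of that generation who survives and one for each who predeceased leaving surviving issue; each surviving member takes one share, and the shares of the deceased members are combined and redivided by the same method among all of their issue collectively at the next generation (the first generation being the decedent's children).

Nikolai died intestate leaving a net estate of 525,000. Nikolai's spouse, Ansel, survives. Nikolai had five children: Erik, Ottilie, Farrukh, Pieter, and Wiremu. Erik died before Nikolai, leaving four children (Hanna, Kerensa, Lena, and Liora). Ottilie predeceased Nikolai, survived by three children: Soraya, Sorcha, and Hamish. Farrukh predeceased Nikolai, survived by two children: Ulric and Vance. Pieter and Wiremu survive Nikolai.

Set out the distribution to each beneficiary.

Ansel: 210,000; Hanna: 21,000; Kerensa: 21,000; Lena: 21,000; Liora: 21,000; Soraya: 21,000; Sorcha: 21,000; Hamish: 21,000; Ulric: 21,000; Vance: 21,000; Pieter: 63,000; Wiremu: 63,000

Ansel takes two-fifths of 525,000 = 210,000. The remaining 315,000 passes to the descendants.
The descendants' portion (315,000) is divided at the children's generation into 5 shares of 63,000. Pieter and Wiremu each take 63,000. The 3 shares of the deceased (Erik, Ottilie, and Farrukh) are combined into a pool of 189,000.
That pool (189,000) is divided at the grandchildren's generation equally among Hanna, Kerensa, Lena, Liora, Soraya, Sorcha, Hamish, Ulric, and Vance: 21,000 each.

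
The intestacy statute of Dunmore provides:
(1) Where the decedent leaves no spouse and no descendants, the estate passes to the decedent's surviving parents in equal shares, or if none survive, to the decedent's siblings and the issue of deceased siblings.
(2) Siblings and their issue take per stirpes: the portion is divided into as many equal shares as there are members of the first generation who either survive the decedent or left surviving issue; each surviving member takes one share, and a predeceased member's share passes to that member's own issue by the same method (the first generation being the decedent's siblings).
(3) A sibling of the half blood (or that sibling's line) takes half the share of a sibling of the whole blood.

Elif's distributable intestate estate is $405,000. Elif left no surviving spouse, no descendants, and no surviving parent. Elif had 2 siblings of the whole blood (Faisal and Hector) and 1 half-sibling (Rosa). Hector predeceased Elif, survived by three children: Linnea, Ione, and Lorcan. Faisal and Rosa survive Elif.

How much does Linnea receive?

The entire $405,000 passes to the siblings and their issue.
Counting each half-blood sibling's line as half a unit, there are 5/2 units in $405,000, so one unit is $162,000. Whole-blood lines (Faisal and Hector) take $162,000 each; half-blood lines (Rosa) take $81,000 each.
Hector's share ($162,000) is divided into 3 shares of $54,000: Linnea, Ione, and Lorcan each take $54,000.

Linnea receives $54,000.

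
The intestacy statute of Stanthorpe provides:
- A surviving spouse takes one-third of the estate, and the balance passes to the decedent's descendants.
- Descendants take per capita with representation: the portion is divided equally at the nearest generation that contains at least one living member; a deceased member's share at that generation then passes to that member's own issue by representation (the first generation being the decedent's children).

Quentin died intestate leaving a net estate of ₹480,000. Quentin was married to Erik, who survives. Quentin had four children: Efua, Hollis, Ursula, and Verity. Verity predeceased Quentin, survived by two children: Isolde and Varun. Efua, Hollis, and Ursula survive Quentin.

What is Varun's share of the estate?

Varun receives ₹40,000.

Erik takes one-third of ₹480,000 = ₹160,000. The remaining ₹320,000 passes to the descendants.
The descendants' portion (₹320,000) is divided into 4 shares of ₹80,000: Efua, Hollis, and Ursula each take ₹80,000; Verity's ₹80,000 share passes to Verity's issue.
Verity's share (₹80,000) is divided into 2 shares of ₹40,000: Isolde and Varun each take ₹40,000.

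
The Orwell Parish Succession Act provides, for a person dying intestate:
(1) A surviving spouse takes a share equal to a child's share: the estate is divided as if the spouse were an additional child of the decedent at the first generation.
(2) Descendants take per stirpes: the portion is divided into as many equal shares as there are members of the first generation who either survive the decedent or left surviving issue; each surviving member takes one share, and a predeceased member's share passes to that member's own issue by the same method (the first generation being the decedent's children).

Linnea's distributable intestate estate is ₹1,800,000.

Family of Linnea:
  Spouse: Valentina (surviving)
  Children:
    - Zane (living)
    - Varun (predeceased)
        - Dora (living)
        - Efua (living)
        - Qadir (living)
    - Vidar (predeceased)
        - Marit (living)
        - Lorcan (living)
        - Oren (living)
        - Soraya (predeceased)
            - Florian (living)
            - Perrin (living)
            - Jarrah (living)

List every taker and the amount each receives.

The spouse counts as an additional share at the children's level, so there are 4 primary shares of ₹450,000. Valentina takes one such share (₹450,000).
The children's combined portion (₹1,350,000) is divided into 3 shares of ₹450,000: Zane takes ₹450,000; Varun's ₹450,000 share passes to Varun's issue; Vidar's ₹450,000 share passes to Vidar's issue.
Varun's share (₹450,000) is divided into 3 shares of ₹150,000: Dora, Efua, and Qadir each take ₹150,000.
Vidar's share (₹450,000) is divided into 4 shares of ₹112,500: Marit, Lorcan, and Oren each take ₹112,500; Soraya's ₹112,500 share passes to Soraya's issue.
Soraya's share (₹112,500) is divided into 3 shares of ₹37,500: Florian, Perrin, and Jarrah each take ₹37,500.

Valentina: ₹450,000; Zane: ₹450,000; Dora: ₹150,000; Efua: ₹150,000; Qadir: ₹150,000; Marit: ₹112,500; Lorcan: ₹112,500; Oren: ₹112,500; Florian: ₹37,500; Perrin: ₹37,500; Jarrah: ₹37,500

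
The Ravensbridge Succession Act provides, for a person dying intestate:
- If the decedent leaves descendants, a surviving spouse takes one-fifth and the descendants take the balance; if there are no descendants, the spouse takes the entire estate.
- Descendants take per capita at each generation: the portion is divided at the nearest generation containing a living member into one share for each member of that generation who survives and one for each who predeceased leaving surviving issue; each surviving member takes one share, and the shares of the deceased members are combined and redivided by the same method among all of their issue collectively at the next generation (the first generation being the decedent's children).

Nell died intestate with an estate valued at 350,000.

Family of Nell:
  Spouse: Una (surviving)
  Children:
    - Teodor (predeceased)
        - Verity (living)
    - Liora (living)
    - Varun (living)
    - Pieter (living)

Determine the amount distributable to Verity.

Verity receives 70,000.

Una takes one-fifth of 350,000 = 70,000. The remaining 280,000 passes to the descendants.
The descendants' portion (280,000) is divided at the children's generation into 4 shares of 70,000. Liora, Varun, and Pieter each take 70,000. The remaining share for the deceased Teodor (70,000) is carried to the next generation.
That pool (70,000) passes entirely to Verity, the sole taker at the grandchildren's generation.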